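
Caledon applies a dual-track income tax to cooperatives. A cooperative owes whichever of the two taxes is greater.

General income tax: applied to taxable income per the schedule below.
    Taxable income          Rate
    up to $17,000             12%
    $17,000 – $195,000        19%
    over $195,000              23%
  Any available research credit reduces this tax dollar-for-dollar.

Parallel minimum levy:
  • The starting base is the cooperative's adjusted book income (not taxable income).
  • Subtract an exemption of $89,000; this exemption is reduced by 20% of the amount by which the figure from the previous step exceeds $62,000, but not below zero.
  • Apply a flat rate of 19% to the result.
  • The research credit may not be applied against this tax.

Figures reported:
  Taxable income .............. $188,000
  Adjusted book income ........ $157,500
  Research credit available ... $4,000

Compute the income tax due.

$30,530

Parallel minimum levy:
  Base (adjusted book income): $157,500
  Exemption: $89,000 − 20% × ($157,500 − $62,000) = $89,000 − $19,100 = $69,900
  Base: $157,500 − $69,900 = $87,600
  $87,600 × 19% = $16,644

General income tax:
  $17,000 × 12% = $2,040
  $171,000 × 19% = $32,490
  → $34,530
  Less research credit $4,000 → $30,530

$30,530 > $16,644, so the general income tax governs.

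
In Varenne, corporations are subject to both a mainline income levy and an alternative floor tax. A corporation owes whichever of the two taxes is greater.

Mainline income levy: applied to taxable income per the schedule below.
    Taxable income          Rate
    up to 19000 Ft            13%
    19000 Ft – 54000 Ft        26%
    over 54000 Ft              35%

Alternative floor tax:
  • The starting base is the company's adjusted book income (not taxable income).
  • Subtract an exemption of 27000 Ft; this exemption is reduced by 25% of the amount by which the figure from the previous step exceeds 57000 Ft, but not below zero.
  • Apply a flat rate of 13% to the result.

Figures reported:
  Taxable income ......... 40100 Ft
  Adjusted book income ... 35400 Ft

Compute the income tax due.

7956 Ft

Alternative floor tax:
  Base (adjusted book income): 35400 Ft
  Exemption: 35400 Ft ≤ 57000 Ft, so full 27000 Ft applies
  Base: 35400 Ft − 27000 Ft = 8400 Ft
  8400 Ft × 13% = 1092 Ft

Mainline income levy:
  19000 Ft × 13% = 2470 Ft
  21100 Ft × 26% = 5486 Ft
  → 7956 Ft

7956 Ft > 1092 Ft, so the mainline income levy governs.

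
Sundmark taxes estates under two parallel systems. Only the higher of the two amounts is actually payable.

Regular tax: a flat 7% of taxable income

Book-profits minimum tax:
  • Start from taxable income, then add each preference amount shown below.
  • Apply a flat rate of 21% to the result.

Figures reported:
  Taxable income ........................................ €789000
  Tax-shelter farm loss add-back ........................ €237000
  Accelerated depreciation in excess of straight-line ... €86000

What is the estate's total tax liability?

€233520

Regular tax:
  €789000 × 7% = €55230

Book-profits minimum tax:
  Adjusted income: €789000 + €237000 + €86000 = €1112000
  €1112000 × 21% = €233520

€233520 > €55230, so the book-profits minimum tax is the binding amount.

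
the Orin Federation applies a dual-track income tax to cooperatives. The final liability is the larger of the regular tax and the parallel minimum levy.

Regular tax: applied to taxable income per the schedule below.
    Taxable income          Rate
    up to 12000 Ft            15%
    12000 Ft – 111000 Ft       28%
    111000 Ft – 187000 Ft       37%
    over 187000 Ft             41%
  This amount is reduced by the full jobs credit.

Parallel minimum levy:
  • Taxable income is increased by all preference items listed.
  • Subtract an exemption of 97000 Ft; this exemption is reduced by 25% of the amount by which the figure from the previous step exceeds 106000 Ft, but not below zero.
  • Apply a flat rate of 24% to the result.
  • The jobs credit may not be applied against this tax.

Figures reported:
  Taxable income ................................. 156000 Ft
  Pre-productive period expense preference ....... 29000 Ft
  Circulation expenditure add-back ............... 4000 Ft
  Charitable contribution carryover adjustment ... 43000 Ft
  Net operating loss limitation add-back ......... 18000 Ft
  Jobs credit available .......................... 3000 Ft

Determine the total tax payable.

Parallel minimum levy:
  Adjusted income: 156000 Ft + 29000 Ft + 4000 Ft + 43000 Ft + 18000 Ft = 250000 Ft
  Exemption: 97000 Ft − 25% × (250000 Ft − 106000 Ft) = 97000 Ft − 36000 Ft = 61000 Ft
  Base: 250000 Ft − 61000 Ft = 189000 Ft
  189000 Ft × 24% = 45360 Ft

Regular tax:
  12000 Ft × 15% = 1800 Ft
  99000 Ft × 28% = 27720 Ft
  45000 Ft × 37% = 16650 Ft
  → 46170 Ft
  Less jobs credit 3000 Ft → 43170 Ft

45360 Ft > 43170 Ft, so the parallel minimum levy is the binding amount.

45360 Ft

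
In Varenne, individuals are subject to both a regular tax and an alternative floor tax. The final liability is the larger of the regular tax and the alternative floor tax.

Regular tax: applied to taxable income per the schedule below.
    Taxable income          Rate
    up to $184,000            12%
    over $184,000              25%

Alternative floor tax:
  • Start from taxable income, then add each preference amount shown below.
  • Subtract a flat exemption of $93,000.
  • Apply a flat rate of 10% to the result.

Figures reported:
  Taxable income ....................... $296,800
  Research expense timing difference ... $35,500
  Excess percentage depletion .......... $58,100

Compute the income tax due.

Regular tax:
  $184,000 × 12% = $22,080
  $112,800 × 25% = $28,200
  → $50,280

Alternative floor tax:
  Adjusted income: $296,800 + $35,500 + $58,100 = $390,400
  Less exemption $93,000 → base $297,400
  $297,400 × 10% = $29,740

$50,280 > $29,740, so the regular tax governs.

$50,280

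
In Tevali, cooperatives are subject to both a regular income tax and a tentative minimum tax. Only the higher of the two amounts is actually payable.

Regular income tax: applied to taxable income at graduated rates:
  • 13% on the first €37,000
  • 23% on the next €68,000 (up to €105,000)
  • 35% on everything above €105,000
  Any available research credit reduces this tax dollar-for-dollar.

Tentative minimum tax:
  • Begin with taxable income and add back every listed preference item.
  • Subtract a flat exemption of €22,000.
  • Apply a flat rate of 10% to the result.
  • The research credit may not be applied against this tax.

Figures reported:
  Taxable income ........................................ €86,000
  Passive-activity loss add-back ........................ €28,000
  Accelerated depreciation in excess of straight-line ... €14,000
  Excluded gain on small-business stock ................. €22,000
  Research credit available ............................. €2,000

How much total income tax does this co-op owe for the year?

€14,080

Regular income tax:
  €37,000 × 13% = €4,810
  €49,000 × 23% = €11,270
  → €16,080
  Less research credit €2,000 → €14,080

Tentative minimum tax:
  Adjusted income: €86,000 + €28,000 + €14,000 + €22,000 = €150,000
  Less exemption €22,000 → base €128,000
  €128,000 × 10% = €12,800

€14,080 > €12,800, so the regular income tax governs.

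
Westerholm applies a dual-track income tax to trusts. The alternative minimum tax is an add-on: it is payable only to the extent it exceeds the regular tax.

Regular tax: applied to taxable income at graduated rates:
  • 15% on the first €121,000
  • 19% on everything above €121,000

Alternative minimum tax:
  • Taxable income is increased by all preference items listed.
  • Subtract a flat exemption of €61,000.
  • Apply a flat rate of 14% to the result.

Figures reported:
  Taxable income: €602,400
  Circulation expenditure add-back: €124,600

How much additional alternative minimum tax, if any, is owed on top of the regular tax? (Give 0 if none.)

€0

Alternative minimum tax:
  Adjusted income: €602,400 + €124,600 = €727,000
  Less exemption €61,000 → base €666,000
  €666,000 × 14% = €93,240

Regular tax:
  €121,000 × 15% = €18,150
  €481,400 × 19% = €91,466
  → €109,616

€93,240 ≤ €109,616, so no add-on is due.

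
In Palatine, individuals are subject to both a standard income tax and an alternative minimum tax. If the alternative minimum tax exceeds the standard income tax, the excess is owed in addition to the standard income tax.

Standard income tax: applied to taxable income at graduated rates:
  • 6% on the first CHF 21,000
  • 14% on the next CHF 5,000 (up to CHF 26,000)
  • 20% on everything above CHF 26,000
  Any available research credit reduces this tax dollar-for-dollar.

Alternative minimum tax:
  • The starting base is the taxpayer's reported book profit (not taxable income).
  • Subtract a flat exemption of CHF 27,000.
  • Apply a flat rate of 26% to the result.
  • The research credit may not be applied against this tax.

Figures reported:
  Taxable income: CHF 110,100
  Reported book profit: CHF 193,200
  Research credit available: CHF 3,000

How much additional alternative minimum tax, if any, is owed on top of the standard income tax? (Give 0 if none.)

CHF 27,432

Standard income tax:
  CHF 21,000 × 6% = CHF 1,260
  CHF 5,000 × 14% = CHF 700
  CHF 84,100 × 20% = CHF 16,820
  → CHF 18,780
  Less research credit CHF 3,000 → CHF 15,780

Alternative minimum tax:
  Base (reported book profit): CHF 193,200
  Less exemption CHF 27,000 → base CHF 166,200
  CHF 166,200 × 26% = CHF 43,212

Excess of alternative minimum tax over standard income tax: CHF 43,212 − CHF 15,780 = CHF 27,432.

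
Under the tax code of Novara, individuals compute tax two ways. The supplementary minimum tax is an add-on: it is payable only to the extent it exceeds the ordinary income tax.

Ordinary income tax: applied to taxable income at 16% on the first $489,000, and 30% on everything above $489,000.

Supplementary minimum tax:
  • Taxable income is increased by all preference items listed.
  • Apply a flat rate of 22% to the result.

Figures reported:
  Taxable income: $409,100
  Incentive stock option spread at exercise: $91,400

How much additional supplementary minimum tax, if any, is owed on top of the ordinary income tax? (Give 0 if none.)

$44,654

Ordinary income tax:
  $409,100 × 16% = $65,456

Supplementary minimum tax:
  Adjusted income: $409,100 + $91,400 = $500,500
  $500,500 × 22% = $110,110

Excess of supplementary minimum tax over ordinary income tax: $110,110 − $65,456 = $44,654.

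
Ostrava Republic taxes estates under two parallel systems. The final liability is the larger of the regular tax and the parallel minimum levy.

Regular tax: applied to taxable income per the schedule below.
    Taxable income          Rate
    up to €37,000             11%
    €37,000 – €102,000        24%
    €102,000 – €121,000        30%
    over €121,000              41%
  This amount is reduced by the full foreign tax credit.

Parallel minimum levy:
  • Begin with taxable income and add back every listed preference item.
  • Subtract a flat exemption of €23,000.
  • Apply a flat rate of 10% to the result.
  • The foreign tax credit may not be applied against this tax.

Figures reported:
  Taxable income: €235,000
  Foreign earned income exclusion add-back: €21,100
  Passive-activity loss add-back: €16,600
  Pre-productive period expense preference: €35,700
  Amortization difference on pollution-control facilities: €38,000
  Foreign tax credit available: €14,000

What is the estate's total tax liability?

Regular tax:
  €37,000 × 11% = €4,070
  €65,000 × 24% = €15,600
  €19,000 × 30% = €5,700
  €114,000 × 41% = €46,740
  → €72,110
  Less foreign tax credit €14,000 → €58,110

Parallel minimum levy:
  Adjusted income: €235,000 + €21,100 + €16,600 + €35,700 + €38,000 = €346,400
  Less exemption €23,000 → base €323,400
  €323,400 × 10% = €32,340

€58,110 > €32,340, so the regular tax governs.

€58,110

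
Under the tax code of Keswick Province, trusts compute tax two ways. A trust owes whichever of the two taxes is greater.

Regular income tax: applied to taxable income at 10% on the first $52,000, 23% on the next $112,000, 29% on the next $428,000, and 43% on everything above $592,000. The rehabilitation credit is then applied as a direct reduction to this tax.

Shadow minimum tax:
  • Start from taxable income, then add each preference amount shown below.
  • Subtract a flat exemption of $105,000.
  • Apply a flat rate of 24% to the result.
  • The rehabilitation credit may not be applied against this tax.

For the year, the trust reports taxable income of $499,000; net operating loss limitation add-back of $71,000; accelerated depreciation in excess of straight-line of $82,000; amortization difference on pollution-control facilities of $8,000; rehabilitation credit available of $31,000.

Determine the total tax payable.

Regular income tax:
  $52,000 × 10% = $5,200
  $112,000 × 23% = $25,760
  $335,000 × 29% = $97,150
  → $128,110
  Less rehabilitation credit $31,000 → $97,110

Shadow minimum tax:
  Adjusted income: $499,000 + $71,000 + $82,000 + $8,000 = $660,000
  Less exemption $105,000 → base $555,000
  $555,000 × 24% = $133,200

$133,200 > $97,110, so the shadow minimum tax is the binding amount.

$133,200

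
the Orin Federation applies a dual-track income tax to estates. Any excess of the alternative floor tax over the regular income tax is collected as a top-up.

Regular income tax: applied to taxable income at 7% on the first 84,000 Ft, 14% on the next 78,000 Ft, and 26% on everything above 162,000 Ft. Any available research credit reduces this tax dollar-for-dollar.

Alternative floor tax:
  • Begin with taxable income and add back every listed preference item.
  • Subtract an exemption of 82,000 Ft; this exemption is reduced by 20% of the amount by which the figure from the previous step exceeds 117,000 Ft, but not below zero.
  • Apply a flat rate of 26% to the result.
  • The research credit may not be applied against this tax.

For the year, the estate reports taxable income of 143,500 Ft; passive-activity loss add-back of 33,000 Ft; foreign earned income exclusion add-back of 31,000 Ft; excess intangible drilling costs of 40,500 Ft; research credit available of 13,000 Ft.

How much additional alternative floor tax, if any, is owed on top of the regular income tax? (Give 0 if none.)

48,762 Ft

Alternative floor tax:
  Adjusted income: 143,500 Ft + 33,000 Ft + 31,000 Ft + 40,500 Ft = 248,000 Ft
  Exemption: 82,000 Ft − 20% × (248,000 Ft − 117,000 Ft) = 82,000 Ft − 26,200 Ft = 55,800 Ft
  Base: 248,000 Ft − 55,800 Ft = 192,200 Ft
  192,200 Ft × 26% = 49,972 Ft

Regular income tax:
  84,000 Ft × 7% = 5,880 Ft
  59,500 Ft × 14% = 8,330 Ft
  → 14,210 Ft
  Less research credit 13,000 Ft → 1,210 Ft

Excess of alternative floor tax over regular income tax: 49,972 Ft − 1,210 Ft = 48,762 Ft.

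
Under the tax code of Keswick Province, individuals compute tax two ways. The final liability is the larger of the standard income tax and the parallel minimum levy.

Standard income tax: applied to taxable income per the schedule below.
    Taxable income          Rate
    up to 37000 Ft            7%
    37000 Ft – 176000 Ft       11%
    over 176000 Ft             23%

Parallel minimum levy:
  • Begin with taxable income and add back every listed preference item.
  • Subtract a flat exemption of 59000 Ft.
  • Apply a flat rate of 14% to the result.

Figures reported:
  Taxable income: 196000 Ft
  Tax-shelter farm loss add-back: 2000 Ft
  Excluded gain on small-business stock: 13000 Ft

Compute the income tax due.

Standard income tax:
  37000 Ft × 7% = 2590 Ft
  139000 Ft × 11% = 15290 Ft
  20000 Ft × 23% = 4600 Ft
  → 22480 Ft

Parallel minimum levy:
  Adjusted income: 196000 Ft + 2000 Ft + 13000 Ft = 211000 Ft
  Less exemption 59000 Ft → base 152000 Ft
  152000 Ft × 14% = 21280 Ft

22480 Ft > 21280 Ft, so the standard income tax governs.

22480 Ft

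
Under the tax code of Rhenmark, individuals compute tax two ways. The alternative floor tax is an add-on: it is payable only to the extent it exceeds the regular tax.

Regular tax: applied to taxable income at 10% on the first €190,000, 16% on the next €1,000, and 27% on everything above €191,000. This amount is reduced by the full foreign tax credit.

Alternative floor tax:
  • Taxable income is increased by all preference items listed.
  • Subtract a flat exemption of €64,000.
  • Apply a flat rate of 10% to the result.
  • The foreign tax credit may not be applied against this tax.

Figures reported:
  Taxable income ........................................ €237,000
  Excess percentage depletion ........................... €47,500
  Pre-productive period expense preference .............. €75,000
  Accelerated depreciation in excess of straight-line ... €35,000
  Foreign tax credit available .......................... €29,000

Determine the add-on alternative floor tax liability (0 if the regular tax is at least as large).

Regular tax:
  €190,000 × 10% = €19,000
  €1,000 × 16% = €160
  €46,000 × 27% = €12,420
  → €31,580
  Less foreign tax credit €29,000 → €2,580

Alternative floor tax:
  Adjusted income: €237,000 + €47,500 + €75,000 + €35,000 = €394,500
  Less exemption €64,000 → base €330,500
  €330,500 × 10% = €33,050

Excess of alternative floor tax over regular tax: €33,050 − €2,580 = €30,470.

€30,470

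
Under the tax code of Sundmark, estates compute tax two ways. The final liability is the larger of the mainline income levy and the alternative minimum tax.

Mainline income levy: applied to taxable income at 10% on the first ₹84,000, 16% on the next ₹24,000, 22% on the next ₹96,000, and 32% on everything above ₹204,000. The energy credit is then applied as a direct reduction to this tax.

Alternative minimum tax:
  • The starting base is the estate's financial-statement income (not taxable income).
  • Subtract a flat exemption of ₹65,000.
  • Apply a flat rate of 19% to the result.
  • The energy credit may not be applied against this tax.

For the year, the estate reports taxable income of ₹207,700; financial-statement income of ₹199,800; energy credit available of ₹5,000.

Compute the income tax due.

₹29,544

Mainline income levy:
  ₹84,000 × 10% = ₹8,400
  ₹24,000 × 16% = ₹3,840
  ₹96,000 × 22% = ₹21,120
  ₹3,700 × 32% = ₹1,184
  → ₹34,544
  Less energy credit ₹5,000 → ₹29,544

Alternative minimum tax:
  Base (financial-statement income): ₹199,800
  Less exemption ₹65,000 → base ₹134,800
  ₹134,800 × 19% = ₹25,612

₹29,544 > ₹25,612, so the mainline income levy governs.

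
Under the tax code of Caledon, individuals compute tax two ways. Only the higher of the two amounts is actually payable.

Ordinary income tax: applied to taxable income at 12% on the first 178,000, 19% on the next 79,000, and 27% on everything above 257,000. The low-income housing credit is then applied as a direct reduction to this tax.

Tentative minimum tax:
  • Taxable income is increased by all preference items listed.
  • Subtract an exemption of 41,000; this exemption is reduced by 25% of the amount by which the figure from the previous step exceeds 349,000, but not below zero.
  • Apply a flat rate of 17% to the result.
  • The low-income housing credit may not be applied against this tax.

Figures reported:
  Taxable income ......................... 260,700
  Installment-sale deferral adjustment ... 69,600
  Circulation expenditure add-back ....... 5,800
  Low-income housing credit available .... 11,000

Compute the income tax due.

50,167

Tentative minimum tax:
  Adjusted income: 260,700 + 69,600 + 5,800 = 336,100
  Exemption: 336,100 ≤ 349,000, so full 41,000 applies
  Base: 336,100 − 41,000 = 295,100
  295,100 × 17% = 50,167

Ordinary income tax:
  178,000 × 12% = 21,360
  79,000 × 19% = 15,010
  3,700 × 27% = 999
  → 37,369
  Less low-income housing credit 11,000 → 26,369

50,167 > 26,369, so the tentative minimum tax is the binding amount.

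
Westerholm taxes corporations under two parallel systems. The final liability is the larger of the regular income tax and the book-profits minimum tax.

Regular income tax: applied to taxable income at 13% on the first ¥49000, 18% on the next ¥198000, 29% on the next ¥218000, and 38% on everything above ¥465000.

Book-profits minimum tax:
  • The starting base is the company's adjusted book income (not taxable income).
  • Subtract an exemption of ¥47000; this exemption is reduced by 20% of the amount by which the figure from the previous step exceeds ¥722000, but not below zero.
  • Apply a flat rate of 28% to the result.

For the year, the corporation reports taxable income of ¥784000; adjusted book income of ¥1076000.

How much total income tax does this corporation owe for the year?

Regular income tax:
  ¥49000 × 13% = ¥6370
  ¥198000 × 18% = ¥35640
  ¥218000 × 29% = ¥63220
  ¥319000 × 38% = ¥121220
  → ¥226450

Book-profits minimum tax:
  Base (adjusted book income): ¥1076000
  Exemption: 20% × (¥1076000 − ¥722000) = ¥70800 ≥ ¥47000, so the exemption is fully phased out
  Base: ¥1076000 − ¥0 = ¥1076000
  ¥1076000 × 28% = ¥301280

¥301280 > ¥226450, so the book-profits minimum tax is the binding amount.

¥301280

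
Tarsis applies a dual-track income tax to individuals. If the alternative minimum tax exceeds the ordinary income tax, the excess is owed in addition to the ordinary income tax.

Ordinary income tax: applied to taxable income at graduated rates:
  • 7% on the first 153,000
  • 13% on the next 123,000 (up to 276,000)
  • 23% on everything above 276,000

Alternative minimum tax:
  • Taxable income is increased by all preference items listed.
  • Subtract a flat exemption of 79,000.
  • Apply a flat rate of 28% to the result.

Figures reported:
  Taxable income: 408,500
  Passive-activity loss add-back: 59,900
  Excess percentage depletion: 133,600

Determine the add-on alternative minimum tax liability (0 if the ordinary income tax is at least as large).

89,265

Alternative minimum tax:
  Adjusted income: 408,500 + 59,900 + 133,600 = 602,000
  Less exemption 79,000 → base 523,000
  523,000 × 28% = 146,440

Ordinary income tax:
  153,000 × 7% = 10,710
  123,000 × 13% = 15,990
  132,500 × 23% = 30,475
  → 57,175

Excess of alternative minimum tax over ordinary income tax: 146,440 − 57,175 = 89,265.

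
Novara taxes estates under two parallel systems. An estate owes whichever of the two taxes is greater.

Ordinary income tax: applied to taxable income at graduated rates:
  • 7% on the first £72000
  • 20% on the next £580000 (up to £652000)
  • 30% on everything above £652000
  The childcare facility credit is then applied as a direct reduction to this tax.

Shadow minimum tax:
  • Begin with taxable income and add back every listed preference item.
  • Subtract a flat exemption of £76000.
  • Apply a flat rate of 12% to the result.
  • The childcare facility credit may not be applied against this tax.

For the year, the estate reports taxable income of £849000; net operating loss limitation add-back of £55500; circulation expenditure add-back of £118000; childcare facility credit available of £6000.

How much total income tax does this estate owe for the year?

Shadow minimum tax:
  Adjusted income: £849000 + £55500 + £118000 = £1022500
  Less exemption £76000 → base £946500
  £946500 × 12% = £113580

Ordinary income tax:
  £72000 × 7% = £5040
  £580000 × 20% = £116000
  £197000 × 30% = £59100
  → £180140
  Less childcare facility credit £6000 → £174140

£174140 > £113580, so the ordinary income tax governs.

£174140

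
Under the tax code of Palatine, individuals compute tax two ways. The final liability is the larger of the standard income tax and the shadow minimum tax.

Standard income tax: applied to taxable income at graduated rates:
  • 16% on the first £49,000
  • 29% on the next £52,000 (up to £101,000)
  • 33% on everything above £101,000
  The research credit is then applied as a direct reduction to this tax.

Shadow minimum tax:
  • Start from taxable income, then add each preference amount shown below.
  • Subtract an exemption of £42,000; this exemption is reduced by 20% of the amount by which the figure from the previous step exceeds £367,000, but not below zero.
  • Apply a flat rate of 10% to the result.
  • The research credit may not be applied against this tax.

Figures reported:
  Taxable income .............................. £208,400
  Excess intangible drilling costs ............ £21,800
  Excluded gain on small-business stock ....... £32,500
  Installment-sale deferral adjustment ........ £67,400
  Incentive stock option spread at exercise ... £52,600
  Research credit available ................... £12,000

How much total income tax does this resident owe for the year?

£46,362

Shadow minimum tax:
  Adjusted income: £208,400 + £21,800 + £32,500 + £67,400 + £52,600 = £382,700
  Exemption: £42,000 − 20% × (£382,700 − £367,000) = £42,000 − £3,140 = £38,860
  Base: £382,700 − £38,860 = £343,840
  £343,840 × 10% = £34,384

Standard income tax:
  £49,000 × 16% = £7,840
  £52,000 × 29% = £15,080
  £107,400 × 33% = £35,442
  → £58,362
  Less research credit £12,000 → £46,362

£46,362 > £34,384, so the standard income tax governs.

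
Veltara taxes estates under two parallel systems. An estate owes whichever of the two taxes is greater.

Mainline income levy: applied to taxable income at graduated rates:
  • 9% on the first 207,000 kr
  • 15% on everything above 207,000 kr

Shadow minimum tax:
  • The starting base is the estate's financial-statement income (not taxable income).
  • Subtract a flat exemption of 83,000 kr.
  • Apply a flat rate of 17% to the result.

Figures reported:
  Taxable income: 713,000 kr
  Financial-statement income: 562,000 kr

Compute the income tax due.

94,530 kr

Mainline income levy:
  207,000 kr × 9% = 18,630 kr
  506,000 kr × 15% = 75,900 kr
  → 94,530 kr

Shadow minimum tax:
  Base (financial-statement income): 562,000 kr
  Less exemption 83,000 kr → base 479,000 kr
  479,000 kr × 17% = 81,430 kr

94,530 kr > 81,430 kr, so the mainline income levy governs.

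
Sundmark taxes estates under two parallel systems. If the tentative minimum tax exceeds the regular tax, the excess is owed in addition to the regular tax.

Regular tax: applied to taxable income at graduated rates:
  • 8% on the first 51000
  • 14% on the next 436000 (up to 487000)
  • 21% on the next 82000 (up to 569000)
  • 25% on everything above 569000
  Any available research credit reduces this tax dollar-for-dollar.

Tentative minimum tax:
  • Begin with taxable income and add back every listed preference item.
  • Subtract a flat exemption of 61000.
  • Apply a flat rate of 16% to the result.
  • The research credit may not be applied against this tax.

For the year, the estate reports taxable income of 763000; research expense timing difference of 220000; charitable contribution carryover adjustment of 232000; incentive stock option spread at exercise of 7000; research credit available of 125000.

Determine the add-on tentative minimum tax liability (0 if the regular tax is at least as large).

179920

Regular tax:
  51000 × 8% = 4080
  436000 × 14% = 61040
  82000 × 21% = 17220
  194000 × 25% = 48500
  → 130840
  Less research credit 125000 → 5840

Tentative minimum tax:
  Adjusted income: 763000 + 220000 + 232000 + 7000 = 1222000
  Less exemption 61000 → base 1161000
  1161000 × 16% = 185760

Excess of tentative minimum tax over regular tax: 185760 − 5840 = 179920.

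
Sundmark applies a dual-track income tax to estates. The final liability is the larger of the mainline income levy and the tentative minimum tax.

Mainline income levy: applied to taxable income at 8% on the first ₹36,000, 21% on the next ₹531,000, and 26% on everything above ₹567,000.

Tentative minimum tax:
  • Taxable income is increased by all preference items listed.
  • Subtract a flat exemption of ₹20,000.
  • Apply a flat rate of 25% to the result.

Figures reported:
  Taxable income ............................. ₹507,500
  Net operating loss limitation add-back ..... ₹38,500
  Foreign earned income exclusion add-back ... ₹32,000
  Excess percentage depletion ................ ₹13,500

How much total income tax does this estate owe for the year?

Tentative minimum tax:
  Adjusted income: ₹507,500 + ₹38,500 + ₹32,000 + ₹13,500 = ₹591,500
  Less exemption ₹20,000 → base ₹571,500
  ₹571,500 × 25% = ₹142,875

Mainline income levy:
  ₹36,000 × 8% = ₹2,880
  ₹471,500 × 21% = ₹99,015
  → ₹101,895

₹142,875 > ₹101,895, so the tentative minimum tax is the binding amount.

₹142,875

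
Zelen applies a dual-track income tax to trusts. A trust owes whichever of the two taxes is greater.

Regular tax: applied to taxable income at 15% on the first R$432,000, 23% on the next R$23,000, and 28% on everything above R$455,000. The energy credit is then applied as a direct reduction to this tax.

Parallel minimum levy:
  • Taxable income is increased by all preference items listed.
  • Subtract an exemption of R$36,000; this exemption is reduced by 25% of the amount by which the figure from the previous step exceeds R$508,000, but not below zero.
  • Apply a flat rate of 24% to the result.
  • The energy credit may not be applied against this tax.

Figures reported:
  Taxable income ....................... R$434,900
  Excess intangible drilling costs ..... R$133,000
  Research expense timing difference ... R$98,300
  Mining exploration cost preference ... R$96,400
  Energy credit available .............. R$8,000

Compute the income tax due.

Regular tax:
  R$432,000 × 15% = R$64,800
  R$2,900 × 23% = R$667
  → R$65,467
  Less energy credit R$8,000 → R$57,467

Parallel minimum levy:
  Adjusted income: R$434,900 + R$133,000 + R$98,300 + R$96,400 = R$762,600
  Exemption: 25% × (R$762,600 − R$508,000) = R$63,650 ≥ R$36,000, so the exemption is fully phased out
  Base: R$762,600 − R$0 = R$762,600
  R$762,600 × 24% = R$183,024

R$183,024 > R$57,467, so the parallel minimum levy is the binding amount.

R$183,024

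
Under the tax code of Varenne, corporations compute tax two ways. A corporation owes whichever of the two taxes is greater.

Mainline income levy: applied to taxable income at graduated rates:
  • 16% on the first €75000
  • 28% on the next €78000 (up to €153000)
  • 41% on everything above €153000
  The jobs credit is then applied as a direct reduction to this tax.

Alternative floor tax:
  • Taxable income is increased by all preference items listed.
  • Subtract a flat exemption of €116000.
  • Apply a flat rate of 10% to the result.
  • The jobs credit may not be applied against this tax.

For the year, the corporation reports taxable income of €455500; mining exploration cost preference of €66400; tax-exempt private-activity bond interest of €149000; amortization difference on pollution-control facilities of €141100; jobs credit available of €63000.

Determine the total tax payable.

Alternative floor tax:
  Adjusted income: €455500 + €66400 + €149000 + €141100 = €812000
  Less exemption €116000 → base €696000
  €696000 × 10% = €69600

Mainline income levy:
  €75000 × 16% = €12000
  €78000 × 28% = €21840
  €302500 × 41% = €124025
  → €157865
  Less jobs credit €63000 → €94865

€94865 > €69600, so the mainline income levy governs.

€94865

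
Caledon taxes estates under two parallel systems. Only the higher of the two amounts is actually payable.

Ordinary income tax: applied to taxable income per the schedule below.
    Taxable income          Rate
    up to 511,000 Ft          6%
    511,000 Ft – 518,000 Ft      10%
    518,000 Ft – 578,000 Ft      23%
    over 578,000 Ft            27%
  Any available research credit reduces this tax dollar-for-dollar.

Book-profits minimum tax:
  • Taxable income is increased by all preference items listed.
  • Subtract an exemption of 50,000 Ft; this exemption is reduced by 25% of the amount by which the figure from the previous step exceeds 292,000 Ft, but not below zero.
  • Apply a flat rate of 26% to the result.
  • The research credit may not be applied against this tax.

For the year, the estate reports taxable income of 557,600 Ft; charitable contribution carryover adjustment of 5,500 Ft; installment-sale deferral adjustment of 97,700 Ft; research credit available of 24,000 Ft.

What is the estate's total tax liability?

171,808 Ft

Book-profits minimum tax:
  Adjusted income: 557,600 Ft + 5,500 Ft + 97,700 Ft = 660,800 Ft
  Exemption: 25% × (660,800 Ft − 292,000 Ft) = 92,200 Ft ≥ 50,000 Ft, so the exemption is fully phased out
  Base: 660,800 Ft − 0 Ft = 660,800 Ft
  660,800 Ft × 26% = 171,808 Ft

Ordinary income tax:
  511,000 Ft × 6% = 30,660 Ft
  7,000 Ft × 10% = 700 Ft
  39,600 Ft × 23% = 9,108 Ft
  → 40,468 Ft
  Less research credit 24,000 Ft → 16,468 Ft

171,808 Ft > 16,468 Ft, so the book-profits minimum tax is the binding amount.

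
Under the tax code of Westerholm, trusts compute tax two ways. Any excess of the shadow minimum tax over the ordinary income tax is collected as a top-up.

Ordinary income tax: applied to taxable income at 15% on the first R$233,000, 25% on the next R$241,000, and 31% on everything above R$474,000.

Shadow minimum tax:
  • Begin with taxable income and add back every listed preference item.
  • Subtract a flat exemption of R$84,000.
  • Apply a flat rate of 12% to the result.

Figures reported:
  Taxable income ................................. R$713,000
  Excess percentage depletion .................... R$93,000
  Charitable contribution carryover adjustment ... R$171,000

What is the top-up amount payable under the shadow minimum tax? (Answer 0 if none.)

Ordinary income tax:
  R$233,000 × 15% = R$34,950
  R$241,000 × 25% = R$60,250
  R$239,000 × 31% = R$74,090
  → R$169,290

Shadow minimum tax:
  Adjusted income: R$713,000 + R$93,000 + R$171,000 = R$977,000
  Less exemption R$84,000 → base R$893,000
  R$893,000 × 12% = R$107,160

R$107,160 ≤ R$169,290, so no add-on is due.

R$0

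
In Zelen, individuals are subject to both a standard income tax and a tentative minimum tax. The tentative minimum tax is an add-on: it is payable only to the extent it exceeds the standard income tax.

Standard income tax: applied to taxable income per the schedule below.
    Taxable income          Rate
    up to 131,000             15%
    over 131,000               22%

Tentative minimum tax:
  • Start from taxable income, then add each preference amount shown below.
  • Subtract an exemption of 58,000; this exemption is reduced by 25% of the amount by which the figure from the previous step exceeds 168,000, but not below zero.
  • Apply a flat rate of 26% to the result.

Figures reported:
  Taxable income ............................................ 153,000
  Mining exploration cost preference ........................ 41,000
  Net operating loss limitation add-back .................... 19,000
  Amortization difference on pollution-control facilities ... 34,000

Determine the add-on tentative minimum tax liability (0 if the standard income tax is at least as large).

29,785

Standard income tax:
  131,000 × 15% = 19,650
  22,000 × 22% = 4,840
  → 24,490

Tentative minimum tax:
  Adjusted income: 153,000 + 41,000 + 19,000 + 34,000 = 247,000
  Exemption: 58,000 − 25% × (247,000 − 168,000) = 58,000 − 19,750 = 38,250
  Base: 247,000 − 38,250 = 208,750
  208,750 × 26% = 54,275

Excess of tentative minimum tax over standard income tax: 54,275 − 24,490 = 29,785.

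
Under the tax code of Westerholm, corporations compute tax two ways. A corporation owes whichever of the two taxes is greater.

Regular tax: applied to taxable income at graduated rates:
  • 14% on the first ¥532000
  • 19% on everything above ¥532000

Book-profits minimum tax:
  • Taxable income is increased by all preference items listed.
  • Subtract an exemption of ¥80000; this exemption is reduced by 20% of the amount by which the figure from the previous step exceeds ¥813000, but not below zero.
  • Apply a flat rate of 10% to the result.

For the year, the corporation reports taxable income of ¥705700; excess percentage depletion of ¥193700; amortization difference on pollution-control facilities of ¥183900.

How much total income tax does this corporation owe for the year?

¥107483

Book-profits minimum tax:
  Adjusted income: ¥705700 + ¥193700 + ¥183900 = ¥1083300
  Exemption: ¥80000 − 20% × (¥1083300 − ¥813000) = ¥80000 − ¥54060 = ¥25940
  Base: ¥1083300 − ¥25940 = ¥1057360
  ¥1057360 × 10% = ¥105736

Regular tax:
  ¥532000 × 14% = ¥74480
  ¥173700 × 19% = ¥33003
  → ¥107483

¥107483 > ¥105736, so the regular tax governs.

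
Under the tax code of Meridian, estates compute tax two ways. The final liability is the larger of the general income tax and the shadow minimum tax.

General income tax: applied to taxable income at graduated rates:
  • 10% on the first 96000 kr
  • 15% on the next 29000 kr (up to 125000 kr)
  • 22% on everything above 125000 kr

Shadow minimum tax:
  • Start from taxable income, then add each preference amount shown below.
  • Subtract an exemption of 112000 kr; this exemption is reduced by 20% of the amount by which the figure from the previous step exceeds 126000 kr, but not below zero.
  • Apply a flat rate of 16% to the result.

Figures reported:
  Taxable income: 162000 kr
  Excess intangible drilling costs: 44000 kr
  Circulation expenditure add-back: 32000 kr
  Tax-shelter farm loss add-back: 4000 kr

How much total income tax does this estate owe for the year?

Shadow minimum tax:
  Adjusted income: 162000 kr + 44000 kr + 32000 kr + 4000 kr = 242000 kr
  Exemption: 112000 kr − 20% × (242000 kr − 126000 kr) = 112000 kr − 23200 kr = 88800 kr
  Base: 242000 kr − 88800 kr = 153200 kr
  153200 kr × 16% = 24512 kr

General income tax:
  96000 kr × 10% = 9600 kr
  29000 kr × 15% = 4350 kr
  37000 kr × 22% = 8140 kr
  → 22090 kr

24512 kr > 22090 kr, so the shadow minimum tax is the binding amount.

24512 kr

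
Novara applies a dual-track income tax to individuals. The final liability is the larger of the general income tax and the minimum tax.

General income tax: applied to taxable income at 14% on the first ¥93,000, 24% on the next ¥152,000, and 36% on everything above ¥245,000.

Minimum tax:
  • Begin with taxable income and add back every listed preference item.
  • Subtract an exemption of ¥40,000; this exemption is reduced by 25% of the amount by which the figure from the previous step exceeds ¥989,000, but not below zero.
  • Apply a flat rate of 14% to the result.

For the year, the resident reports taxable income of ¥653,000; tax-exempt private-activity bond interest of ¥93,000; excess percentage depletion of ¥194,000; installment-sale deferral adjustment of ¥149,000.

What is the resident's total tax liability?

General income tax:
  ¥93,000 × 14% = ¥13,020
  ¥152,000 × 24% = ¥36,480
  ¥408,000 × 36% = ¥146,880
  → ¥196,380

Minimum tax:
  Adjusted income: ¥653,000 + ¥93,000 + ¥194,000 + ¥149,000 = ¥1,089,000
  Exemption: ¥40,000 − 25% × (¥1,089,000 − ¥989,000) = ¥40,000 − ¥25,000 = ¥15,000
  Base: ¥1,089,000 − ¥15,000 = ¥1,074,000
  ¥1,074,000 × 14% = ¥150,360

¥196,380 > ¥150,360, so the general income tax governs.

¥196,380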